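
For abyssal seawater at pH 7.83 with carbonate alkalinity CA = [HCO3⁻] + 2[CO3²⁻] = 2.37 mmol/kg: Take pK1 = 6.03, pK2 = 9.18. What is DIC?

DIC = 2.31 mmol/kg

CA = [HCO3⁻] + 2[CO3²⁻] = (α₁ + 2α₂)·DIC
At pH 7.83: [H⁺]/K1 = 10^-1.80 = 0.015849, K2/[H⁺] = 10^-1.35 = 0.044668
α₁ = 1/(1 + 0.015849 + 0.044668) = 1/1.0605 = 0.9429; α₂ = α₁·K2/[H⁺] = 0.04212
α₁ + 2α₂ = 1.0272
DIC = CA / (α₁ + 2α₂) = 2.37 / 1.0272 = 2.31 mmol/kg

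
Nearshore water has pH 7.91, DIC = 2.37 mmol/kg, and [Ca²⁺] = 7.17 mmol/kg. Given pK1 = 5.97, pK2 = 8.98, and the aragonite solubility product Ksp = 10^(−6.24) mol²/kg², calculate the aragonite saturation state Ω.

Ω = 2.29

α₂ = 1 / (1 + [H⁺]/K2 + [H⁺]²/(K1K2)) = 1 / (1 + 10^+1.07 + 10^-0.87)
   = 1 / (1 + 11.749 + 0.13490) = 1/12.884 = 0.07762
[CO3²⁻] = α₂ × DIC = 0.07762 × 2.37 = 0.1840 mmol/kg
Ksp = 10^(−6.24) = 5.754×10^-7
Ω = [Ca²⁺][CO3²⁻]/Ksp = (7.17×10^-3)(1.840×10^-4) / 5.754×10^-7 = 2.29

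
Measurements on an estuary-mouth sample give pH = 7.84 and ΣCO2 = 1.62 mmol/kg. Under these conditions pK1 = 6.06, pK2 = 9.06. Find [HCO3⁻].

[HCO3⁻] = 1.50 mmol/kg

α₁ = 1 / (1 + [H⁺]/K1 + K2/[H⁺]) = 1 / (1 + 10^-1.78 + 10^-1.22)
   = 1 / (1 + 0.016596 + 0.060256) = 1/1.0769 = 0.9286
[HCO3⁻] = α₁ × DIC = 0.9286 × 1.62 = 1.50 mmol/kg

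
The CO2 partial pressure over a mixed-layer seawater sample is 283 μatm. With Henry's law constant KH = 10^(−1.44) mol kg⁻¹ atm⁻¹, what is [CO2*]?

KH = 10^(−1.44) = 3.631×10^-2 mol kg⁻¹ atm⁻¹
[CO2*] = KH · pCO2 = 3.631×10^-2 × 283×10^-6 atm = 1.03×10^-5 mol/kg

[CO2*] = 10.3 μmol/kg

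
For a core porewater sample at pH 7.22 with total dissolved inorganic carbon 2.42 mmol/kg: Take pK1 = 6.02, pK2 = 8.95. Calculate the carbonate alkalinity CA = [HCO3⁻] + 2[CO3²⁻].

CA = [HCO3⁻] + 2[CO3²⁻] = (α₁ + 2α₂)·DIC
At pH 7.22: [H⁺]/K1 = 10^-1.20 = 0.063096, K2/[H⁺] = 10^-1.73 = 0.018621
α₁ = 1/(1 + 0.063096 + 0.018621) = 1/1.0817 = 0.9245; α₂ = α₁·K2/[H⁺] = 0.01721
α₁ + 2α₂ = 0.9589
CA = 0.9589 × 2.42 = 2.32 mmol/kg

CA = 2.32 mmol/kg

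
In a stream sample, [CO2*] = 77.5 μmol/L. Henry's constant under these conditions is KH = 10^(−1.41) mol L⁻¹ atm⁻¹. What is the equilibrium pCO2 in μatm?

KH = 10^(−1.41) = 3.890×10^-2 mol L⁻¹ atm⁻¹
pCO2 = [CO2*]/KH = 77.5×10^-6 / 3.890×10^-2 = 1.99×10^-3 atm = 1990 μatm

pCO2 = 1990 μatm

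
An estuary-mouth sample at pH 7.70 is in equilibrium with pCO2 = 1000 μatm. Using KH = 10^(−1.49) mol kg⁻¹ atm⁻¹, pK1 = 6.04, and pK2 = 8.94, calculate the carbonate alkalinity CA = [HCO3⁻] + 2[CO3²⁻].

CA = 1.65 mmol/kg

[CO2*] = KH · pCO2 = 10^(−1.49) × 1000×10^-6 = 3.236×10^-5 mol/kg
α₀ = 1/(1 + K1/[H⁺] + K1K2/[H⁺]²) = 1/(1 + 10^+1.66 + 10^+0.42) = 0.02027
DIC = [CO2*]/α₀ = 3.236×10^-5 / 0.02027 = 1.597 mmol/kg
CA = (α₁ + 2α₂)·DIC = (0.9264 + 2×0.05331) × 1.597 = 1.65 mmol/kg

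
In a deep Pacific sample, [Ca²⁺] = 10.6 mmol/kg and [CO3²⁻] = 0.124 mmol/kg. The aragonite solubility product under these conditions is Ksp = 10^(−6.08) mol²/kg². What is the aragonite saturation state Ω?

Ksp = 10^(−6.08) = 8.318×10^-7
Ω = [Ca²⁺][CO3²⁻]/Ksp = (10.6×10^-3)(0.124×10^-3) / 8.318×10^-7 = 1.58

Ω = 1.58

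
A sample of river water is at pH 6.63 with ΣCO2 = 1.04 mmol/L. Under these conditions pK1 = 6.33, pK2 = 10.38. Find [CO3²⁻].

α₂ = 1 / (1 + [H⁺]/K2 + [H⁺]²/(K1K2)) = 1 / (1 + 10^+3.75 + 10^+3.45)
   = 1 / (1 + 5623.4 + 2818.4) = 1/8442.8 = 0.0001184
[CO3²⁻] = α₂ × DIC = 0.0001184 × 1.04 = 0.000123 mmol/L = 0.123 μmol/L

[CO3²⁻] = 0.123 μmol/L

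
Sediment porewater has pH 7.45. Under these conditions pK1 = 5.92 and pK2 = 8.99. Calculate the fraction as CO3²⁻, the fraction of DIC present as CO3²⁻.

α₂ = 1 / (1 + [H⁺]/K2 + [H⁺]²/(K1K2)) = 1 / (1 + 10^+1.54 + 10^+0.01)
   = 1 / (1 + 34.674 + 1.0233) = 1/36.697 = 0.02725

α₂ = 0.0273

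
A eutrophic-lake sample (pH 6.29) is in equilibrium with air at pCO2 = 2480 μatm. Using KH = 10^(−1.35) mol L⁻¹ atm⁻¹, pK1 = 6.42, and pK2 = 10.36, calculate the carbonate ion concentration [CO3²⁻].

[CO3²⁻] = 0.00699 μmol/L

[CO2*] = KH · pCO2 = 10^(−1.35) × 2480×10^-6 = 1.108×10^-4 mol/L
α₀ = 1/(1 + K1/[H⁺] + K1K2/[H⁺]²) = 1/(1 + 10^-0.13 + 10^-4.20) = 0.5743
DIC = [CO2*]/α₀ = 1.108×10^-4 / 0.5743 = 0.1929 mmol/L
[CO3²⁻] = α₂·DIC; α₂ = 3.623×10^-5, so [CO3²⁻] = 3.623×10^-5 × 0.1929 = 6.99×10^-6 mmol/L = 0.00699 μmol/L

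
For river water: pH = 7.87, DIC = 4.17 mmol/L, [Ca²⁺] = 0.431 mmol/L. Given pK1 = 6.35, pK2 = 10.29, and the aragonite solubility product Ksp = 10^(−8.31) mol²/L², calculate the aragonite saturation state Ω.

Ω = 1.35

α₂ = 1 / (1 + [H⁺]/K2 + [H⁺]²/(K1K2)) = 1 / (1 + 10^+2.42 + 10^+0.90)
   = 1 / (1 + 263.03 + 7.9433) = 1/271.97 = 0.003677
[CO3²⁻] = α₂ × DIC = 0.003677 × 4.17 = 0.01533 mmol/L = 15.33 μmol/L
Ksp = 10^(−8.31) = 4.898×10^-9
Ω = [Ca²⁺][CO3²⁻]/Ksp = (0.431×10^-3)(1.533×10^-5) / 4.898×10^-9 = 1.35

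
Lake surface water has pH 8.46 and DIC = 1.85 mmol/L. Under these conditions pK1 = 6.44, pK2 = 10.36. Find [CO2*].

[CO2*] = 17.3 μmol/L

α₀ = 1 / (1 + K1/[H⁺] + K1K2/[H⁺]²) = 1 / (1 + 10^+2.02 + 10^+0.12)
   = 1 / (1 + 104.71 + 1.3183) = 1/107.03 = 0.009343
[CO2*] = α₀ × DIC = 0.009343 × 1.85 = 0.0173 mmol/L = 17.3 μmol/L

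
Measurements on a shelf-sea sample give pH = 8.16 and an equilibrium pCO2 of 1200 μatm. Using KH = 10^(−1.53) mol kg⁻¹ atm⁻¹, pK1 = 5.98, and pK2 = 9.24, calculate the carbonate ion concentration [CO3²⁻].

[CO3²⁻] = 0.446 mmol/kg

[CO2*] = KH · pCO2 = 10^(−1.53) × 1200×10^-6 = 3.541×10^-5 mol/kg
α₀ = 1/(1 + K1/[H⁺] + K1K2/[H⁺]²) = 1/(1 + 10^+2.18 + 10^+1.10) = 0.006063
DIC = [CO2*]/α₀ = 3.541×10^-5 / 0.006063 = 5.841 mmol/kg
[CO3²⁻] = α₂·DIC; α₂ = 0.07632, so [CO3²⁻] = 0.07632 × 5.841 = 0.446 mmol/kg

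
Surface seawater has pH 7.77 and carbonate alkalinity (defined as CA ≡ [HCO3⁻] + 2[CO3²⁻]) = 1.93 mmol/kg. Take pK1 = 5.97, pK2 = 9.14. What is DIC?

CA = [HCO3⁻] + 2[CO3²⁻] = (α₁ + 2α₂)·DIC
At pH 7.77: [H⁺]/K1 = 10^-1.80 = 0.015849, K2/[H⁺] = 10^-1.37 = 0.042658
α₁ = 1/(1 + 0.015849 + 0.042658) = 1/1.0585 = 0.9447; α₂ = α₁·K2/[H⁺] = 0.04030
α₁ + 2α₂ = 1.0253
DIC = CA / (α₁ + 2α₂) = 1.93 / 1.0253 = 1.88 mmol/kg

DIC = 1.88 mmol/kg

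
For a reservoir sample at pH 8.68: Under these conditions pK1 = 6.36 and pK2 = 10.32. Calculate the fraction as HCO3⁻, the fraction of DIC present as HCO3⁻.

α₁ = 0.973

α₁ = 1 / (1 + [H⁺]/K1 + K2/[H⁺]) = 1 / (1 + 10^-2.32 + 10^-1.64)
   = 1 / (1 + 0.0047863 + 0.022909) = 1/1.0277 = 0.9731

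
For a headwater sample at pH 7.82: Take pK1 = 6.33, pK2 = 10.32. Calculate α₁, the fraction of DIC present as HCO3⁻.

α₁ = 1 / (1 + [H⁺]/K1 + K2/[H⁺]) = 1 / (1 + 10^-1.49 + 10^-2.50)
   = 1 / (1 + 0.032359 + 0.0031623) = 1/1.0355 = 0.9657

α₁ = 0.966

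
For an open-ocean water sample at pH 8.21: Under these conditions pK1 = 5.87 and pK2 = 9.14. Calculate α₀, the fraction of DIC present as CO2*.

α₀ = 0.00407

α₀ = 1 / (1 + K1/[H⁺] + K1K2/[H⁺]²) = 1 / (1 + 10^+2.34 + 10^+1.41)
   = 1 / (1 + 218.78 + 25.704) = 1/245.48 = 0.004074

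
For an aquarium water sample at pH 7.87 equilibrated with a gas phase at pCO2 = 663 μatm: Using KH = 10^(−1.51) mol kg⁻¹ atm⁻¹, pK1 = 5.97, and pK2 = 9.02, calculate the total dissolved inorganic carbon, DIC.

DIC = 1.76 mmol/kg

[CO2*] = KH · pCO2 = 10^(−1.51) × 663×10^-6 = 2.049×10^-5 mol/kg
α₀ = 1/(1 + K1/[H⁺] + K1K2/[H⁺]²) = 1/(1 + 10^+1.90 + 10^+0.75) = 0.01162
DIC = [CO2*]/α₀ = 2.049×10^-5 / 0.01162 = 1.76 mmol/kg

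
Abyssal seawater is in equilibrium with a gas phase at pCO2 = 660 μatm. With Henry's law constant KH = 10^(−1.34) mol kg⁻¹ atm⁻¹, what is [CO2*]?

[CO2*] = 30.2 μmol/kg

KH = 10^(−1.34) = 4.571×10^-2 mol kg⁻¹ atm⁻¹
[CO2*] = KH · pCO2 = 4.571×10^-2 × 660×10^-6 atm = 3.02×10^-5 mol/kg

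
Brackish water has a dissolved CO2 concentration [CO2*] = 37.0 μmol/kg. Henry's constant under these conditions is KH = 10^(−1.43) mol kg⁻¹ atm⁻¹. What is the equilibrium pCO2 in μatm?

KH = 10^(−1.43) = 3.715×10^-2 mol kg⁻¹ atm⁻¹
pCO2 = [CO2*]/KH = 37.0×10^-6 / 3.715×10^-2 = 9.96×10^-4 atm = 996 μatm

pCO2 = 996 μatm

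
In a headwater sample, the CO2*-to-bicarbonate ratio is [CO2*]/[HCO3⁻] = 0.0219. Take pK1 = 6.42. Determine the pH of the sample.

From K1 = [H⁺][HCO3⁻]/[CO2*]:  pH = pK1 − log₁₀([CO2*]/[HCO3⁻])
log₁₀(0.0219) = -1.660
pH = 6.42 − (-1.660) = 8.08

pH = 8.08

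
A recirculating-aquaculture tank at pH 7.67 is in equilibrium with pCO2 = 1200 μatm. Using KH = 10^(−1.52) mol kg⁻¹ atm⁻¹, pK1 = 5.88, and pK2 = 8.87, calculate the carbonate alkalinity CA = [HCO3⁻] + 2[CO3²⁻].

CA = 2.52 mmol/kg

[CO2*] = KH · pCO2 = 10^(−1.52) × 1200×10^-6 = 3.624×10^-5 mol/kg
α₀ = 1/(1 + K1/[H⁺] + K1K2/[H⁺]²) = 1/(1 + 10^+1.79 + 10^+0.59) = 0.01503
DIC = [CO2*]/α₀ = 3.624×10^-5 / 0.01503 = 2.412 mmol/kg
CA = (α₁ + 2α₂)·DIC = (0.9265 + 2×0.05846) × 2.412 = 2.52 mmol/kg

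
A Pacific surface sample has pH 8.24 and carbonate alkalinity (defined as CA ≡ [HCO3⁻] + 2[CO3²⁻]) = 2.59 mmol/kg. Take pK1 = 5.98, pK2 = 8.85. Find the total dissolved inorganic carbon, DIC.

CA = [HCO3⁻] + 2[CO3²⁻] = (α₁ + 2α₂)·DIC
At pH 8.24: [H⁺]/K1 = 10^-2.26 = 0.0054954, K2/[H⁺] = 10^-0.61 = 0.24547
α₁ = 1/(1 + 0.0054954 + 0.24547) = 1/1.2510 = 0.7994; α₂ = α₁·K2/[H⁺] = 0.1962
α₁ + 2α₂ = 1.1918
DIC = CA / (α₁ + 2α₂) = 2.59 / 1.1918 = 2.17 mmol/kg

DIC = 2.17 mmol/kg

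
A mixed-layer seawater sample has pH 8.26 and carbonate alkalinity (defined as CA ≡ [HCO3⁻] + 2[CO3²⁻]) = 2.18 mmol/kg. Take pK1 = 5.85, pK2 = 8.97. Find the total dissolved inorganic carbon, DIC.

DIC = 1.88 mmol/kg

CA = [HCO3⁻] + 2[CO3²⁻] = (α₁ + 2α₂)·DIC
At pH 8.26: [H⁺]/K1 = 10^-2.41 = 0.0038905, K2/[H⁺] = 10^-0.71 = 0.19498
α₁ = 1/(1 + 0.0038905 + 0.19498) = 1/1.1989 = 0.8341; α₂ = α₁·K2/[H⁺] = 0.1626
α₁ + 2α₂ = 1.1594
DIC = CA / (α₁ + 2α₂) = 2.18 / 1.1594 = 1.88 mmol/kg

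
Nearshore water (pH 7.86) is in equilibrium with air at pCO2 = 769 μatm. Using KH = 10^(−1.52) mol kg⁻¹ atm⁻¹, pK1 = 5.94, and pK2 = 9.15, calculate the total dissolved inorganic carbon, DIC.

[CO2*] = KH · pCO2 = 10^(−1.52) × 769×10^-6 = 2.322×10^-5 mol/kg
α₀ = 1/(1 + K1/[H⁺] + K1K2/[H⁺]²) = 1/(1 + 10^+1.92 + 10^+0.63) = 0.01131
DIC = [CO2*]/α₀ = 2.322×10^-5 / 0.01131 = 2.05 mmol/kg

DIC = 2.05 mmol/kg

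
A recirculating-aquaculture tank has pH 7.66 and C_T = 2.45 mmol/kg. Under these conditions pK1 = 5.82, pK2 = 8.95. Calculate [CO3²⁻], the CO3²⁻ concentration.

[CO3²⁻] = 0.118 mmol/kg

α₂ = 1 / (1 + [H⁺]/K2 + [H⁺]²/(K1K2)) = 1 / (1 + 10^+1.29 + 10^-0.55)
   = 1 / (1 + 19.498 + 0.28184) = 1/20.780 = 0.04812
[CO3²⁻] = α₂ × DIC = 0.04812 × 2.45 = 0.118 mmol/kg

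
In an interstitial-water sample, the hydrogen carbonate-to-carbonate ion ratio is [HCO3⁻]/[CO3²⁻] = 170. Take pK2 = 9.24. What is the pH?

pH = 7.01

From K2 = [H⁺][CO3²⁻]/[HCO3⁻]:  pH = pK2 − log₁₀([HCO3⁻]/[CO3²⁻])
log₁₀(170) = +2.230
pH = 9.24 − (+2.230) = 7.01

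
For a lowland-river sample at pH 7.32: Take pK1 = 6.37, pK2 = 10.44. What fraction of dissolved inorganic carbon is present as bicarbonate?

α₁ = 1 / (1 + [H⁺]/K1 + K2/[H⁺]) = 1 / (1 + 10^-0.95 + 10^-3.12)
   = 1 / (1 + 0.11220 + 0.00075858) = 1/1.1130 = 0.8985

α₁ = 0.899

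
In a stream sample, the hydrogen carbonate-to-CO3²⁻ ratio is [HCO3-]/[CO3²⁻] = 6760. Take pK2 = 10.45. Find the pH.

pH = 6.62

From K2 = [H⁺][CO3²⁻]/[HCO3-]:  pH = pK2 − log₁₀([HCO3-]/[CO3²⁻])
log₁₀(6760) = +3.830
pH = 10.45 − (+3.830) = 6.62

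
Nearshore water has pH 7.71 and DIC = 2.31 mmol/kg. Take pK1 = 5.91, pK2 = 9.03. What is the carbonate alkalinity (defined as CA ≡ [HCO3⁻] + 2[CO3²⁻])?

CA = 2.38 mmol/kg

CA = [HCO3⁻] + 2[CO3²⁻] = (α₁ + 2α₂)·DIC
At pH 7.71: [H⁺]/K1 = 10^-1.80 = 0.015849, K2/[H⁺] = 10^-1.32 = 0.047863
α₁ = 1/(1 + 0.015849 + 0.047863) = 1/1.0637 = 0.9401; α₂ = α₁·K2/[H⁺] = 0.04500
α₁ + 2α₂ = 1.0301
CA = 1.0301 × 2.31 = 2.38 mmol/kg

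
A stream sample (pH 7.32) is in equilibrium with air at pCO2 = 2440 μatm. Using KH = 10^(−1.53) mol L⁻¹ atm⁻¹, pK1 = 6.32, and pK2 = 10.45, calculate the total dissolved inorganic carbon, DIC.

[CO2*] = KH · pCO2 = 10^(−1.53) × 2440×10^-6 = 7.201×10^-5 mol/L
α₀ = 1/(1 + K1/[H⁺] + K1K2/[H⁺]²) = 1/(1 + 10^+1.00 + 10^-2.13) = 0.09085
DIC = [CO2*]/α₀ = 7.201×10^-5 / 0.09085 = 0.793 mmol/L

DIC = 0.793 mmol/L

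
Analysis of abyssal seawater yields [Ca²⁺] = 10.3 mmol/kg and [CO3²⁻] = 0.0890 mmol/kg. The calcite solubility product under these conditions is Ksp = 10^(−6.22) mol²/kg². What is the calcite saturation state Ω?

Ksp = 10^(−6.22) = 6.026×10^-7
Ω = [Ca²⁺][CO3²⁻]/Ksp = (10.3×10^-3)(0.0890×10^-3) / 6.026×10^-7 = 1.52

Ω = 1.52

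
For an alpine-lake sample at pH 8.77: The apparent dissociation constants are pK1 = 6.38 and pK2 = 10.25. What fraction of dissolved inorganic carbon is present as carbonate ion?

α₂ = 0.0319

α₂ = 1 / (1 + [H⁺]/K2 + [H⁺]²/(K1K2)) = 1 / (1 + 10^+1.48 + 10^-0.91)
   = 1 / (1 + 30.200 + 0.12303) = 1/31.323 = 0.03193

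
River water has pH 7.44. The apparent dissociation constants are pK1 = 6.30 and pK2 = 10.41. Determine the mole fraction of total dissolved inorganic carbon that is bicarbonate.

α₁ = 1 / (1 + [H⁺]/K1 + K2/[H⁺]) = 1 / (1 + 10^-1.14 + 10^-2.97)
   = 1 / (1 + 0.072444 + 0.0010715) = 1/1.0735 = 0.9315

α₁ = 0.932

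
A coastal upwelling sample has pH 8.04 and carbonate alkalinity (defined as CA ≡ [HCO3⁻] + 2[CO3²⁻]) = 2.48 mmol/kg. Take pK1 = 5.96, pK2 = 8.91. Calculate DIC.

CA = [HCO3⁻] + 2[CO3²⁻] = (α₁ + 2α₂)·DIC
At pH 8.04: [H⁺]/K1 = 10^-2.08 = 0.0083176, K2/[H⁺] = 10^-0.87 = 0.13490
α₁ = 1/(1 + 0.0083176 + 0.13490) = 1/1.1432 = 0.8747; α₂ = α₁·K2/[H⁺] = 0.1180
α₁ + 2α₂ = 1.1107
DIC = CA / (α₁ + 2α₂) = 2.48 / 1.1107 = 2.23 mmol/kg

DIC = 2.23 mmol/kg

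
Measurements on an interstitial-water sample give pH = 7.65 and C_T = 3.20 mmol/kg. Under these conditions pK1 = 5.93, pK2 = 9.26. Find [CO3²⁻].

[CO3²⁻] = 0.0753 mmol/kg

α₂ = 1 / (1 + [H⁺]/K2 + [H⁺]²/(K1K2)) = 1 / (1 + 10^+1.61 + 10^-0.11)
   = 1 / (1 + 40.738 + 0.77625) = 1/42.514 = 0.02352
[CO3²⁻] = α₂ × DIC = 0.02352 × 3.20 = 0.0753 mmol/kg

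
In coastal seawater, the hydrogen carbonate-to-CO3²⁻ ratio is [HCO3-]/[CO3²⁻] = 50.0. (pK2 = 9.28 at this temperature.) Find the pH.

From K2 = [H⁺][CO3²⁻]/[HCO3-]:  pH = pK2 − log₁₀([HCO3-]/[CO3²⁻])
log₁₀(50.0) = +1.699
pH = 9.28 − (+1.699) = 7.58

pH = 7.58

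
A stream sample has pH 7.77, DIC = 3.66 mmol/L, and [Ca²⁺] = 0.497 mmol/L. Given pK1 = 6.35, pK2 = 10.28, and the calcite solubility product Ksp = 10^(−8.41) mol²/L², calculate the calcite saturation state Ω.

α₂ = 1 / (1 + [H⁺]/K2 + [H⁺]²/(K1K2)) = 1 / (1 + 10^+2.51 + 10^+1.09)
   = 1 / (1 + 323.59 + 12.303) = 1/336.90 = 0.002968
[CO3²⁻] = α₂ × DIC = 0.002968 × 3.66 = 0.01086 mmol/L = 10.86 μmol/L
Ksp = 10^(−8.41) = 3.890×10^-9
Ω = [Ca²⁺][CO3²⁻]/Ksp = (0.497×10^-3)(1.086×10^-5) / 3.890×10^-9 = 1.39

Ω = 1.39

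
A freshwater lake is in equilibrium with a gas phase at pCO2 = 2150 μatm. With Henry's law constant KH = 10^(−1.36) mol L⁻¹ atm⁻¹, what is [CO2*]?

KH = 10^(−1.36) = 4.365×10^-2 mol L⁻¹ atm⁻¹
[CO2*] = KH · pCO2 = 4.365×10^-2 × 2150×10^-6 atm = 9.39×10^-5 mol/L

[CO2*] = 93.9 μmol/L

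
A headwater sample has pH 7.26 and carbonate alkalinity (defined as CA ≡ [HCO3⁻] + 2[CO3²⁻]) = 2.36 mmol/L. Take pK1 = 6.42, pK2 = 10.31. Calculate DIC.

DIC = 2.70 mmol/L

CA = [HCO3⁻] + 2[CO3²⁻] = (α₁ + 2α₂)·DIC
At pH 7.26: [H⁺]/K1 = 10^-0.84 = 0.14454, K2/[H⁺] = 10^-3.05 = 0.00089125
α₁ = 1/(1 + 0.14454 + 0.00089125) = 1/1.1454 = 0.8730; α₂ = α₁·K2/[H⁺] = 0.0007781
α₁ + 2α₂ = 0.8746
DIC = CA / (α₁ + 2α₂) = 2.36 / 0.8746 = 2.70 mmol/L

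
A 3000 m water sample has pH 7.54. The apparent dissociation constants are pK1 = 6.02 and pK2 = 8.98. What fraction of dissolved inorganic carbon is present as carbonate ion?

α₂ = 0.0340

α₂ = 1 / (1 + [H⁺]/K2 + [H⁺]²/(K1K2)) = 1 / (1 + 10^+1.44 + 10^-0.08)
   = 1 / (1 + 27.542 + 0.83176) = 1/29.374 = 0.03404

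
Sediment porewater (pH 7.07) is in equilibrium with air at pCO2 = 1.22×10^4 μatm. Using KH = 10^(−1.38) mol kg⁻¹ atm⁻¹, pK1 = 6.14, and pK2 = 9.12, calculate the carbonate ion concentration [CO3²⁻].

[CO3²⁻] = 0.0386 mmol/kg

[CO2*] = KH · pCO2 = 10^(−1.38) × 1.22×10^4×10^-6 = 5.086×10^-4 mol/kg
α₀ = 1/(1 + K1/[H⁺] + K1K2/[H⁺]²) = 1/(1 + 10^+0.93 + 10^-1.12) = 0.1043
DIC = [CO2*]/α₀ = 5.086×10^-4 / 0.1043 = 4.876 mmol/kg
[CO3²⁻] = α₂·DIC; α₂ = 0.007912, so [CO3²⁻] = 0.007912 × 4.876 = 0.0386 mmol/kg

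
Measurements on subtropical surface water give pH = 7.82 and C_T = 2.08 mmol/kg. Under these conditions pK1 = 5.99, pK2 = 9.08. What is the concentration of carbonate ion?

α₂ = 1 / (1 + [H⁺]/K2 + [H⁺]²/(K1K2)) = 1 / (1 + 10^+1.26 + 10^-0.57)
   = 1 / (1 + 18.197 + 0.26915) = 1/19.466 = 0.05137
[CO3²⁻] = α₂ × DIC = 0.05137 × 2.08 = 0.107 mmol/kg

[CO3²⁻] = 0.107 mmol/kg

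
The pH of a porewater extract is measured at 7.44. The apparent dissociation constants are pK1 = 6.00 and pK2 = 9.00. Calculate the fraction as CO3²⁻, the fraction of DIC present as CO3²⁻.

α₂ = 1 / (1 + [H⁺]/K2 + [H⁺]²/(K1K2)) = 1 / (1 + 10^+1.56 + 10^+0.12)
   = 1 / (1 + 36.308 + 1.3183) = 1/38.626 = 0.02589

α₂ = 0.0259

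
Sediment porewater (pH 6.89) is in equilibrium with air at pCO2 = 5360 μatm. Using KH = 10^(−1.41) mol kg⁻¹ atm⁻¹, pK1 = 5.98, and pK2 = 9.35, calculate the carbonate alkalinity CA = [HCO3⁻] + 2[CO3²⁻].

CA = 1.71 mmol/kg

[CO2*] = KH · pCO2 = 10^(−1.41) × 5360×10^-6 = 2.085×10^-4 mol/kg
α₀ = 1/(1 + K1/[H⁺] + K1K2/[H⁺]²) = 1/(1 + 10^+0.91 + 10^-1.55) = 0.1092
DIC = [CO2*]/α₀ = 2.085×10^-4 / 0.1092 = 1.909 mmol/kg
CA = (α₁ + 2α₂)·DIC = (0.8877 + 2×0.003078) × 1.909 = 1.71 mmol/kg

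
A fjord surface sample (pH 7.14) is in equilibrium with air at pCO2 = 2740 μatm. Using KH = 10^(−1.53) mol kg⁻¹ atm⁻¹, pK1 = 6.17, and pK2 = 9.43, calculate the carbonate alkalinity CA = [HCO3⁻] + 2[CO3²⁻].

CA = 0.762 mmol/kg

[CO2*] = KH · pCO2 = 10^(−1.53) × 2740×10^-6 = 8.086×10^-5 mol/kg
α₀ = 1/(1 + K1/[H⁺] + K1K2/[H⁺]²) = 1/(1 + 10^+0.97 + 10^-1.32) = 0.09634
DIC = [CO2*]/α₀ = 8.086×10^-5 / 0.09634 = 0.8394 mmol/kg
CA = (α₁ + 2α₂)·DIC = (0.8991 + 2×0.004611) × 0.8394 = 0.762 mmol/kg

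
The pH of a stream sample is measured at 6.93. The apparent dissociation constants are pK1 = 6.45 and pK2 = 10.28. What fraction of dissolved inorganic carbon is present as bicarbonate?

α₁ = 0.751

α₁ = 1 / (1 + [H⁺]/K1 + K2/[H⁺]) = 1 / (1 + 10^-0.48 + 10^-3.35)
   = 1 / (1 + 0.33113 + 0.00044668) = 1/1.3316 = 0.7510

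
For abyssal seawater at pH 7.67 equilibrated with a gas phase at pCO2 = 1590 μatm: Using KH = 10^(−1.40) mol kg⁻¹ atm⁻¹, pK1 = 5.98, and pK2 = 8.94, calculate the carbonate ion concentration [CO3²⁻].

[CO3²⁻] = 0.166 mmol/kg

[CO2*] = KH · pCO2 = 10^(−1.40) × 1590×10^-6 = 6.330×10^-5 mol/kg
α₀ = 1/(1 + K1/[H⁺] + K1K2/[H⁺]²) = 1/(1 + 10^+1.69 + 10^+0.42) = 0.01901
DIC = [CO2*]/α₀ = 6.330×10^-5 / 0.01901 = 3.330 mmol/kg
[CO3²⁻] = α₂·DIC; α₂ = 0.05000, so [CO3²⁻] = 0.05000 × 3.330 = 0.166 mmol/kg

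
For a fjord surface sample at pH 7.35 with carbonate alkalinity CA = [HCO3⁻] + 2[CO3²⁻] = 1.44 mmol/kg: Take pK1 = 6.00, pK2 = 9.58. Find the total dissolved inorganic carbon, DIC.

DIC = 1.50 mmol/kg

CA = [HCO3⁻] + 2[CO3²⁻] = (α₁ + 2α₂)·DIC
At pH 7.35: [H⁺]/K1 = 10^-1.35 = 0.044668, K2/[H⁺] = 10^-2.23 = 0.0058884
α₁ = 1/(1 + 0.044668 + 0.0058884) = 1/1.0506 = 0.9519; α₂ = α₁·K2/[H⁺] = 0.005605
α₁ + 2α₂ = 0.9631
DIC = CA / (α₁ + 2α₂) = 1.44 / 0.9631 = 1.50 mmol/kg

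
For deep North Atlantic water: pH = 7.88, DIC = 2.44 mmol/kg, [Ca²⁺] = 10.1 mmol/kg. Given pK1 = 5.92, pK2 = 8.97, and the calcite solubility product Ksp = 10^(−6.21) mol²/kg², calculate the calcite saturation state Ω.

Ω = 2.97

α₂ = 1 / (1 + [H⁺]/K2 + [H⁺]²/(K1K2)) = 1 / (1 + 10^+1.09 + 10^-0.87)
   = 1 / (1 + 12.303 + 0.13490) = 1/13.438 = 0.07442
[CO3²⁻] = α₂ × DIC = 0.07442 × 2.44 = 0.1816 mmol/kg
Ksp = 10^(−6.21) = 6.166×10^-7
Ω = [Ca²⁺][CO3²⁻]/Ksp = (10.1×10^-3)(1.816×10^-4) / 6.166×10^-7 = 2.97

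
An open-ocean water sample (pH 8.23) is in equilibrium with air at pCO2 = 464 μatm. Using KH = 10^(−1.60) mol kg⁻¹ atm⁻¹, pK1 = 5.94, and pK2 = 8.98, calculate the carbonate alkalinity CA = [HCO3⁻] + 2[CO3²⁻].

CA = 3.08 mmol/kg

[CO2*] = KH · pCO2 = 10^(−1.60) × 464×10^-6 = 1.166×10^-5 mol/kg
α₀ = 1/(1 + K1/[H⁺] + K1K2/[H⁺]²) = 1/(1 + 10^+2.29 + 10^+1.54) = 0.004335
DIC = [CO2*]/α₀ = 1.166×10^-5 / 0.004335 = 2.688 mmol/kg
CA = (α₁ + 2α₂)·DIC = (0.8453 + 2×0.1503) × 2.688 = 3.08 mmol/kg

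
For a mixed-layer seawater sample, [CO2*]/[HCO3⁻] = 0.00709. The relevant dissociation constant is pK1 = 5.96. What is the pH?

From K1 = [H⁺][HCO3⁻]/[CO2*]:  pH = pK1 − log₁₀([CO2*]/[HCO3⁻])
log₁₀(0.00709) = -2.149
pH = 5.96 − (-2.149) = 8.11

pH = 8.11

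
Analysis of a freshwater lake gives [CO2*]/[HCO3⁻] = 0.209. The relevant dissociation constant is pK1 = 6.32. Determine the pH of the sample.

From K1 = [H⁺][HCO3⁻]/[CO2*]:  pH = pK1 − log₁₀([CO2*]/[HCO3⁻])
log₁₀(0.209) = -0.680
pH = 6.32 − (-0.680) = 7.00

pH = 7.00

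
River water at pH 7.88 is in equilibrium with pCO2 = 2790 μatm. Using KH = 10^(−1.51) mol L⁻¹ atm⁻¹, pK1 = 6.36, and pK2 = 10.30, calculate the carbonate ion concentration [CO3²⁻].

[CO3²⁻] = 10.9 μmol/L

[CO2*] = KH · pCO2 = 10^(−1.51) × 2790×10^-6 = 8.622×10^-5 mol/L
α₀ = 1/(1 + K1/[H⁺] + K1K2/[H⁺]²) = 1/(1 + 10^+1.52 + 10^-0.90) = 0.02921
DIC = [CO2*]/α₀ = 8.622×10^-5 / 0.02921 = 2.952 mmol/L
[CO3²⁻] = α₂·DIC; α₂ = 0.003677, so [CO3²⁻] = 0.003677 × 2.952 = 0.0109 mmol/L = 10.9 μmol/L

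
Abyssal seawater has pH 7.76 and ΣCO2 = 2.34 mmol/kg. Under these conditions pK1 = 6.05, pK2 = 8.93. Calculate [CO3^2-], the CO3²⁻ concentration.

[CO3²⁻] = 0.146 mmol/kg

α₂ = 1 / (1 + [H⁺]/K2 + [H⁺]²/(K1K2)) = 1 / (1 + 10^+1.17 + 10^-0.54)
   = 1 / (1 + 14.791 + 0.28840) = 1/16.079 = 0.06219
[CO3²⁻] = α₂ × DIC = 0.06219 × 2.34 = 0.146 mmol/kg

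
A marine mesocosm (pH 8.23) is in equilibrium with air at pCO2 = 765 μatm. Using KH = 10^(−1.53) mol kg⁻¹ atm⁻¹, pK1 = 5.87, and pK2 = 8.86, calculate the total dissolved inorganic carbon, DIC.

DIC = 6.41 mmol/kg

[CO2*] = KH · pCO2 = 10^(−1.53) × 765×10^-6 = 2.258×10^-5 mol/kg
α₀ = 1/(1 + K1/[H⁺] + K1K2/[H⁺]²) = 1/(1 + 10^+2.36 + 10^+1.73) = 0.003524
DIC = [CO2*]/α₀ = 2.258×10^-5 / 0.003524 = 6.41 mmol/kg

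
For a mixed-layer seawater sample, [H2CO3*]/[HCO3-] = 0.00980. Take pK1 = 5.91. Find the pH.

From K1 = [H⁺][HCO3-]/[H2CO3*]:  pH = pK1 − log₁₀([H2CO3*]/[HCO3-])
log₁₀(0.00980) = -2.009
pH = 5.91 − (-2.009) = 7.92

pH = 7.92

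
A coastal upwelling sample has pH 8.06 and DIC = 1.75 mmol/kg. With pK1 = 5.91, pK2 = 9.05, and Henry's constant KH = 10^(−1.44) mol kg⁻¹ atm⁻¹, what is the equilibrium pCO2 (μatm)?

pCO2 = 308 μatm

α₀ = 1 / (1 + K1/[H⁺] + K1K2/[H⁺]²) = 1 / (1 + 10^+2.15 + 10^+1.16)
   = 1 / (1 + 141.25 + 14.454) = 1/156.71 = 0.006381
[CO2*] = α₀ × DIC = 0.006381 × 1.75 = 0.01117 mmol/kg = 11.17 μmol/kg
pCO2 = [CO2*]/KH = 1.117×10^-5 / 3.631×10^-2 = 308 μatm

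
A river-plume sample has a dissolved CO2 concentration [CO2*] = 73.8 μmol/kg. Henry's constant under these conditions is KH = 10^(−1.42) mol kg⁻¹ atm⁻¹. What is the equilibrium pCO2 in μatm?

KH = 10^(−1.42) = 3.802×10^-2 mol kg⁻¹ atm⁻¹
pCO2 = [CO2*]/KH = 73.8×10^-6 / 3.802×10^-2 = 1.94×10^-3 atm = 1940 μatm

pCO2 = 1940 μatm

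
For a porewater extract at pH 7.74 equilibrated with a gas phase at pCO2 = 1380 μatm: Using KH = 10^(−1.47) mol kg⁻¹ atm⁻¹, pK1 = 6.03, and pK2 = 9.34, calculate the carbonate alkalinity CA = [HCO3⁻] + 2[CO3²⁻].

[CO2*] = KH · pCO2 = 10^(−1.47) × 1380×10^-6 = 4.676×10^-5 mol/kg
α₀ = 1/(1 + K1/[H⁺] + K1K2/[H⁺]²) = 1/(1 + 10^+1.71 + 10^+0.11) = 0.01867
DIC = [CO2*]/α₀ = 4.676×10^-5 / 0.01867 = 2.505 mmol/kg
CA = (α₁ + 2α₂)·DIC = (0.9573 + 2×0.02405) × 2.505 = 2.52 mmol/kg

CA = 2.52 mmol/kg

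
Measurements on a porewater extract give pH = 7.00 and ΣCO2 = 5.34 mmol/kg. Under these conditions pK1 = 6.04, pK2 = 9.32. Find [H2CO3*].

[CO2*] = 0.525 mmol/kg

α₀ = 1 / (1 + K1/[H⁺] + K1K2/[H⁺]²) = 1 / (1 + 10^+0.96 + 10^-1.36)
   = 1 / (1 + 9.1201 + 0.043652) = 1/10.164 = 0.09839
[CO2*] = α₀ × DIC = 0.09839 × 5.34 = 0.525 mmol/kg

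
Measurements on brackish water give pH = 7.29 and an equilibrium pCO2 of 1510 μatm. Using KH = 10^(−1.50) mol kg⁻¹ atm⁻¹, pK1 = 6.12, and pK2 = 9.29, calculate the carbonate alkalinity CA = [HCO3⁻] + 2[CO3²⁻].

[CO2*] = KH · pCO2 = 10^(−1.50) × 1510×10^-6 = 4.775×10^-5 mol/kg
α₀ = 1/(1 + K1/[H⁺] + K1K2/[H⁺]²) = 1/(1 + 10^+1.17 + 10^-0.83) = 0.06274
DIC = [CO2*]/α₀ = 4.775×10^-5 / 0.06274 = 0.7611 mmol/kg
CA = (α₁ + 2α₂)·DIC = (0.9280 + 2×0.009280) × 0.7611 = 0.720 mmol/kg

CA = 0.720 mmol/kg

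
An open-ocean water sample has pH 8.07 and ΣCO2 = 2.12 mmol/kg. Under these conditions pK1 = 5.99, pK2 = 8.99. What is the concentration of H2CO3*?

α₀ = 1 / (1 + K1/[H⁺] + K1K2/[H⁺]²) = 1 / (1 + 10^+2.08 + 10^+1.16)
   = 1 / (1 + 120.23 + 14.454) = 1/135.68 = 0.007370
[CO2*] = α₀ × DIC = 0.007370 × 2.12 = 0.0156 mmol/kg = 15.6 μmol/kg

[CO2*] = 15.6 μmol/kg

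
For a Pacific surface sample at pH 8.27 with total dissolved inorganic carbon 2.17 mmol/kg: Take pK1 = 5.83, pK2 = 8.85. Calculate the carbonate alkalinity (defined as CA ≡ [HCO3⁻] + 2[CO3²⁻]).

CA = 2.61 mmol/kg

CA = [HCO3⁻] + 2[CO3²⁻] = (α₁ + 2α₂)·DIC
At pH 8.27: [H⁺]/K1 = 10^-2.44 = 0.0036308, K2/[H⁺] = 10^-0.58 = 0.26303
α₁ = 1/(1 + 0.0036308 + 0.26303) = 1/1.2667 = 0.7895; α₂ = α₁·K2/[H⁺] = 0.2077
α₁ + 2α₂ = 1.2048
CA = 1.2048 × 2.17 = 2.61 mmol/kg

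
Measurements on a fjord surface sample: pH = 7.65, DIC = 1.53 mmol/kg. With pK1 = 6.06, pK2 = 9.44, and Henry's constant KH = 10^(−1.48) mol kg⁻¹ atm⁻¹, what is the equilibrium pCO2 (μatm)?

pCO2 = 1140 μatm

α₀ = 1 / (1 + K1/[H⁺] + K1K2/[H⁺]²) = 1 / (1 + 10^+1.59 + 10^-0.20)
   = 1 / (1 + 38.905 + 0.63096) = 1/40.535 = 0.02467
[CO2*] = α₀ × DIC = 0.02467 × 1.53 = 0.03774 mmol/kg
pCO2 = [CO2*]/KH = 3.774×10^-5 / 3.311×10^-2 = 1140 μatm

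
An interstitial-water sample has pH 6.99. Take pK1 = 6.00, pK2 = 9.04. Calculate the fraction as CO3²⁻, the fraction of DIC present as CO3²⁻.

α₂ = 0.00802

α₂ = 1 / (1 + [H⁺]/K2 + [H⁺]²/(K1K2)) = 1 / (1 + 10^+2.05 + 10^+1.06)
   = 1 / (1 + 112.20 + 11.482) = 1/124.68 = 0.008020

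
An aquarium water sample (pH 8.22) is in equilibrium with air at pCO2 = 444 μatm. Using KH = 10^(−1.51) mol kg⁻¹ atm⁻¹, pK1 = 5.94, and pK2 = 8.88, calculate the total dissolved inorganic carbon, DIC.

[CO2*] = KH · pCO2 = 10^(−1.51) × 444×10^-6 = 1.372×10^-5 mol/kg
α₀ = 1/(1 + K1/[H⁺] + K1K2/[H⁺]²) = 1/(1 + 10^+2.28 + 10^+1.62) = 0.004288
DIC = [CO2*]/α₀ = 1.372×10^-5 / 0.004288 = 3.20 mmol/kg

DIC = 3.20 mmol/kg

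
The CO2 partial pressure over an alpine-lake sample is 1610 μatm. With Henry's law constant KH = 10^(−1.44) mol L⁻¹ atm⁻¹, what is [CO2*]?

[CO2*] = 58.5 μmol/L

KH = 10^(−1.44) = 3.631×10^-2 mol L⁻¹ atm⁻¹
[CO2*] = KH · pCO2 = 3.631×10^-2 × 1610×10^-6 atm = 5.85×10^-5 mol/L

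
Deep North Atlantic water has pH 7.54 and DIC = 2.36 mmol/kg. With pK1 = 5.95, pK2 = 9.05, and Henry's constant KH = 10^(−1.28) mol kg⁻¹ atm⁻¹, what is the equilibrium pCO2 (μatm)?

α₀ = 1 / (1 + K1/[H⁺] + K1K2/[H⁺]²) = 1 / (1 + 10^+1.59 + 10^+0.08)
   = 1 / (1 + 38.905 + 1.2023) = 1/41.107 = 0.02433
[CO2*] = α₀ × DIC = 0.02433 × 2.36 = 0.05741 mmol/kg
pCO2 = [CO2*]/KH = 5.741×10^-5 / 5.248×10^-2 = 1090 μatm

pCO2 = 1090 μatm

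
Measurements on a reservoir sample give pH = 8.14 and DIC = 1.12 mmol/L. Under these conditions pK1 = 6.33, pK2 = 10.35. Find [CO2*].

[CO2*] = 17.0 μmol/L

α₀ = 1 / (1 + K1/[H⁺] + K1K2/[H⁺]²) = 1 / (1 + 10^+1.81 + 10^-0.40)
   = 1 / (1 + 64.565 + 0.39811) = 1/65.964 = 0.01516
[CO2*] = α₀ × DIC = 0.01516 × 1.12 = 0.0170 mmol/L = 17.0 μmol/L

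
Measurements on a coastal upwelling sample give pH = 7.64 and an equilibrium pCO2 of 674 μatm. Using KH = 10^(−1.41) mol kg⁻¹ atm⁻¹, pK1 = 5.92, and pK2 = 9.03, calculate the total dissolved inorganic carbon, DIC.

[CO2*] = KH · pCO2 = 10^(−1.41) × 674×10^-6 = 2.622×10^-5 mol/kg
α₀ = 1/(1 + K1/[H⁺] + K1K2/[H⁺]²) = 1/(1 + 10^+1.72 + 10^+0.33) = 0.01798
DIC = [CO2*]/α₀ = 2.622×10^-5 / 0.01798 = 1.46 mmol/kg

DIC = 1.46 mmol/kg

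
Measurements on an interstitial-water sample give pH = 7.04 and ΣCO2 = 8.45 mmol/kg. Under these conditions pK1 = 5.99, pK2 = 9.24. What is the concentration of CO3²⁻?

α₂ = 1 / (1 + [H⁺]/K2 + [H⁺]²/(K1K2)) = 1 / (1 + 10^+2.20 + 10^+1.15)
   = 1 / (1 + 158.49 + 14.125) = 1/173.61 = 0.005760
[CO3²⁻] = α₂ × DIC = 0.005760 × 8.45 = 0.0487 mmol/kg

[CO3²⁻] = 0.0487 mmol/kg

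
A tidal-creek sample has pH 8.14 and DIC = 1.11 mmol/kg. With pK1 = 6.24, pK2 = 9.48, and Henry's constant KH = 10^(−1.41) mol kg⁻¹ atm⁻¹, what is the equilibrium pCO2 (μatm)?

α₀ = 1 / (1 + K1/[H⁺] + K1K2/[H⁺]²) = 1 / (1 + 10^+1.90 + 10^+0.56)
   = 1 / (1 + 79.433 + 3.6308) = 1/84.064 = 0.01190
[CO2*] = α₀ × DIC = 0.01190 × 1.11 = 0.01320 mmol/kg = 13.20 μmol/kg
pCO2 = [CO2*]/KH = 1.320×10^-5 / 3.890×10^-2 = 339 μatm

pCO2 = 339 μatm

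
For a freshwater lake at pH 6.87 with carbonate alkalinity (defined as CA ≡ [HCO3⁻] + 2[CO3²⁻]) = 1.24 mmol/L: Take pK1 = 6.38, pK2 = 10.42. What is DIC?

CA = [HCO3⁻] + 2[CO3²⁻] = (α₁ + 2α₂)·DIC
At pH 6.87: [H⁺]/K1 = 10^-0.49 = 0.32359, K2/[H⁺] = 10^-3.55 = 0.00028184
α₁ = 1/(1 + 0.32359 + 0.00028184) = 1/1.3239 = 0.7554; α₂ = α₁·K2/[H⁺] = 0.0002129
α₁ + 2α₂ = 0.7558
DIC = CA / (α₁ + 2α₂) = 1.24 / 0.7558 = 1.64 mmol/L

DIC = 1.64 mmol/L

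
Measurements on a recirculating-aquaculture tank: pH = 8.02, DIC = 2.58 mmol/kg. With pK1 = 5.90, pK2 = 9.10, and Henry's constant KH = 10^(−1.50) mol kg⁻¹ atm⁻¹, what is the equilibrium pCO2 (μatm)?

pCO2 = 567 μatm

α₀ = 1 / (1 + K1/[H⁺] + K1K2/[H⁺]²) = 1 / (1 + 10^+2.12 + 10^+1.04)
   = 1 / (1 + 131.83 + 10.965) = 1/143.79 = 0.006955
[CO2*] = α₀ × DIC = 0.006955 × 2.58 = 0.01794 mmol/kg = 17.94 μmol/kg
pCO2 = [CO2*]/KH = 1.794×10^-5 / 3.162×10^-2 = 567 μatm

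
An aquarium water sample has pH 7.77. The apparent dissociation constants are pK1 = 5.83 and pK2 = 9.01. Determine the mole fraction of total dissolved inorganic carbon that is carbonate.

α₂ = 1 / (1 + [H⁺]/K2 + [H⁺]²/(K1K2)) = 1 / (1 + 10^+1.24 + 10^-0.70)
   = 1 / (1 + 17.378 + 0.19953) = 1/18.578 = 0.05383

α₂ = 0.0538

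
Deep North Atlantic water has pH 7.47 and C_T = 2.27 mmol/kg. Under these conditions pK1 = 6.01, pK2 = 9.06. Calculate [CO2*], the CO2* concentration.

α₀ = 1 / (1 + K1/[H⁺] + K1K2/[H⁺]²) = 1 / (1 + 10^+1.46 + 10^-0.13)
   = 1 / (1 + 28.840 + 0.74131) = 1/30.582 = 0.03270
[CO2*] = α₀ × DIC = 0.03270 × 2.27 = 0.0742 mmol/kg

[CO2*] = 0.0742 mmol/kg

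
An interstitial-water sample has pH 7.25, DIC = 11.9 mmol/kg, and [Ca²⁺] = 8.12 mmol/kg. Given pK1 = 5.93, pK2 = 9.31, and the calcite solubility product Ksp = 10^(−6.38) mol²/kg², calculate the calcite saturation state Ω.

α₂ = 1 / (1 + [H⁺]/K2 + [H⁺]²/(K1K2)) = 1 / (1 + 10^+2.06 + 10^+0.74)
   = 1 / (1 + 114.82 + 5.4954) = 1/121.31 = 0.008243
[CO3²⁻] = α₂ × DIC = 0.008243 × 11.9 = 0.09810 mmol/kg
Ksp = 10^(−6.38) = 4.169×10^-7
Ω = [Ca²⁺][CO3²⁻]/Ksp = (8.12×10^-3)(9.810×10^-5) / 4.169×10^-7 = 1.91

Ω = 1.91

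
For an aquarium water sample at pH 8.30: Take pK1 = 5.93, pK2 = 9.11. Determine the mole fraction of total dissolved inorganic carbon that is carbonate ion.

α₂ = 0.134

α₂ = 1 / (1 + [H⁺]/K2 + [H⁺]²/(K1K2)) = 1 / (1 + 10^+0.81 + 10^-1.56)
   = 1 / (1 + 6.4565 + 0.027542) = 1/7.4841 = 0.1336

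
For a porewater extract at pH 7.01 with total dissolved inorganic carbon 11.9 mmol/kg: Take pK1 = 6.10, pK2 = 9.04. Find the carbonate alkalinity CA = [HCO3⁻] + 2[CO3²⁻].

CA = [HCO3⁻] + 2[CO3²⁻] = (α₁ + 2α₂)·DIC
At pH 7.01: [H⁺]/K1 = 10^-0.91 = 0.12303, K2/[H⁺] = 10^-2.03 = 0.0093325
α₁ = 1/(1 + 0.12303 + 0.0093325) = 1/1.1324 = 0.8831; α₂ = α₁·K2/[H⁺] = 0.008242
α₁ + 2α₂ = 0.8996
CA = 0.8996 × 11.9 = 10.7 mmol/kg

CA = 10.7 mmol/kg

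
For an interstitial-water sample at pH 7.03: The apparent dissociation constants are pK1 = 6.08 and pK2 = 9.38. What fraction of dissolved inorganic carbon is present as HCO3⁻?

α₁ = 0.896

α₁ = 1 / (1 + [H⁺]/K1 + K2/[H⁺]) = 1 / (1 + 10^-0.95 + 10^-2.35)
   = 1 / (1 + 0.11220 + 0.0044668) = 1/1.1167 = 0.8955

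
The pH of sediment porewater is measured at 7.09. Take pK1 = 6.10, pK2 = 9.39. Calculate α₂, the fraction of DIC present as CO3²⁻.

α₂ = 0.00453

α₂ = 1 / (1 + [H⁺]/K2 + [H⁺]²/(K1K2)) = 1 / (1 + 10^+2.30 + 10^+1.31)
   = 1 / (1 + 199.53 + 20.417) = 1/220.94 = 0.004526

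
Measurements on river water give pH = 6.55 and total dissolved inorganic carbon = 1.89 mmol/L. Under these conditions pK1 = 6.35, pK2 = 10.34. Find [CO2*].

α₀ = 1 / (1 + K1/[H⁺] + K1K2/[H⁺]²) = 1 / (1 + 10^+0.20 + 10^-3.59)
   = 1 / (1 + 1.5849 + 0.00025704) = 1/2.5852 = 0.3868
[CO2*] = α₀ × DIC = 0.3868 × 1.89 = 0.731 mmol/L

[CO2*] = 0.731 mmol/L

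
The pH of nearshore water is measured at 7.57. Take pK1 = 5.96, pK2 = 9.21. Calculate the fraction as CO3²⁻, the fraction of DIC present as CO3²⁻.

α₂ = 0.0219

α₂ = 1 / (1 + [H⁺]/K2 + [H⁺]²/(K1K2)) = 1 / (1 + 10^+1.64 + 10^+0.03)
   = 1 / (1 + 43.652 + 1.0715) = 1/45.723 = 0.02187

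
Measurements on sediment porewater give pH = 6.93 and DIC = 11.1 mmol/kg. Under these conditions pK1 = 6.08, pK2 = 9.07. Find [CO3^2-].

[CO3²⁻] = 0.0700 mmol/kg

α₂ = 1 / (1 + [H⁺]/K2 + [H⁺]²/(K1K2)) = 1 / (1 + 10^+2.14 + 10^+1.29)
   = 1 / (1 + 138.04 + 19.498) = 1/158.54 = 0.006308
[CO3²⁻] = α₂ × DIC = 0.006308 × 11.1 = 0.0700 mmol/kg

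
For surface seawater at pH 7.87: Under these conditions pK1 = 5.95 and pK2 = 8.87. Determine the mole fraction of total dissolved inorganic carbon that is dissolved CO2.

α₀ = 1 / (1 + K1/[H⁺] + K1K2/[H⁺]²) = 1 / (1 + 10^+1.92 + 10^+0.92)
   = 1 / (1 + 83.176 + 8.3176) = 1/92.494 = 0.01081

α₀ = 0.0108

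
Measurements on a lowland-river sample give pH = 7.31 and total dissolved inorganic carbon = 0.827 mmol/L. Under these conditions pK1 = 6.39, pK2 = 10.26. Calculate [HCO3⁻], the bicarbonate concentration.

α₁ = 1 / (1 + [H⁺]/K1 + K2/[H⁺]) = 1 / (1 + 10^-0.92 + 10^-2.95)
   = 1 / (1 + 0.12023 + 0.0011220) = 1/1.1213 = 0.8918
[HCO3⁻] = α₁ × DIC = 0.8918 × 0.827 = 0.738 mmol/L

[HCO3⁻] = 0.738 mmol/L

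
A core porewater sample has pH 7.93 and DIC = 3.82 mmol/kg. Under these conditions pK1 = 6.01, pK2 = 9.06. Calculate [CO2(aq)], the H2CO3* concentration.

[CO2*] = 0.0423 mmol/kg

α₀ = 1 / (1 + K1/[H⁺] + K1K2/[H⁺]²) = 1 / (1 + 10^+1.92 + 10^+0.79)
   = 1 / (1 + 83.176 + 6.1660) = 1/90.342 = 0.01107
[CO2*] = α₀ × DIC = 0.01107 × 3.82 = 0.0423 mmol/kg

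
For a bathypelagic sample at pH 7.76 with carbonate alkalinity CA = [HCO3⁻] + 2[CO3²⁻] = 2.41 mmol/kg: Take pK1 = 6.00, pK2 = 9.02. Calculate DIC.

CA = [HCO3⁻] + 2[CO3²⁻] = (α₁ + 2α₂)·DIC
At pH 7.76: [H⁺]/K1 = 10^-1.76 = 0.017378, K2/[H⁺] = 10^-1.26 = 0.054954
α₁ = 1/(1 + 0.017378 + 0.054954) = 1/1.0723 = 0.9325; α₂ = α₁·K2/[H⁺] = 0.05125
α₁ + 2α₂ = 1.0350
DIC = CA / (α₁ + 2α₂) = 2.41 / 1.0350 = 2.33 mmol/kg

DIC = 2.33 mmol/kg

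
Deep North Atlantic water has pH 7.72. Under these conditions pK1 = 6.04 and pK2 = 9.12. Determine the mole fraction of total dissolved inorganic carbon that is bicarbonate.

α₁ = 0.943

α₁ = 1 / (1 + [H⁺]/K1 + K2/[H⁺]) = 1 / (1 + 10^-1.68 + 10^-1.40)
   = 1 / (1 + 0.020893 + 0.039811) = 1/1.0607 = 0.9428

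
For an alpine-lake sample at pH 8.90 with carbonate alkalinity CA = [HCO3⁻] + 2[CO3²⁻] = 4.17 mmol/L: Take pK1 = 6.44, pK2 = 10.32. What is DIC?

CA = [HCO3⁻] + 2[CO3²⁻] = (α₁ + 2α₂)·DIC
At pH 8.90: [H⁺]/K1 = 10^-2.46 = 0.0034674, K2/[H⁺] = 10^-1.42 = 0.038019
α₁ = 1/(1 + 0.0034674 + 0.038019) = 1/1.0415 = 0.9602; α₂ = α₁·K2/[H⁺] = 0.03650
α₁ + 2α₂ = 1.0332
DIC = CA / (α₁ + 2α₂) = 4.17 / 1.0332 = 4.04 mmol/L

DIC = 4.04 mmol/L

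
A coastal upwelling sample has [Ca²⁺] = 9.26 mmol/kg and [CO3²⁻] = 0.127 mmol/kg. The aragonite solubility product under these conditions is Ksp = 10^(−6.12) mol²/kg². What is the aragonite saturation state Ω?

Ω = 1.55

Ksp = 10^(−6.12) = 7.586×10^-7
Ω = [Ca²⁺][CO3²⁻]/Ksp = (9.26×10^-3)(0.127×10^-3) / 7.586×10^-7 = 1.55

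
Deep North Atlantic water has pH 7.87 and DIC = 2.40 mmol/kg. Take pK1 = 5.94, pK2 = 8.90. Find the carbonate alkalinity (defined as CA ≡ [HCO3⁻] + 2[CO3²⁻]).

CA = [HCO3⁻] + 2[CO3²⁻] = (α₁ + 2α₂)·DIC
At pH 7.87: [H⁺]/K1 = 10^-1.93 = 0.011749, K2/[H⁺] = 10^-1.03 = 0.093325
α₁ = 1/(1 + 0.011749 + 0.093325) = 1/1.1051 = 0.9049; α₂ = α₁·K2/[H⁺] = 0.08445
α₁ + 2α₂ = 1.0738
CA = 1.0738 × 2.40 = 2.58 mmol/kg

CA = 2.58 mmol/kg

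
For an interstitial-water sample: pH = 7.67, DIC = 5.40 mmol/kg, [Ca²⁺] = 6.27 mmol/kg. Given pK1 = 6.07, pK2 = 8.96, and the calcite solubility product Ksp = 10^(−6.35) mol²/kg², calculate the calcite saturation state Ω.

Ω = 3.61

α₂ = 1 / (1 + [H⁺]/K2 + [H⁺]²/(K1K2)) = 1 / (1 + 10^+1.29 + 10^-0.31)
   = 1 / (1 + 19.498 + 0.48978) = 1/20.988 = 0.04765
[CO3²⁻] = α₂ × DIC = 0.04765 × 5.40 = 0.2573 mmol/kg
Ksp = 10^(−6.35) = 4.467×10^-7
Ω = [Ca²⁺][CO3²⁻]/Ksp = (6.27×10^-3)(2.573×10^-4) / 4.467×10^-7 = 3.61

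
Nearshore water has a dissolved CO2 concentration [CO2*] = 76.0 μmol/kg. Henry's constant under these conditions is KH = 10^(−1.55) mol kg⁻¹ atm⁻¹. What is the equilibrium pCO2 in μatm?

KH = 10^(−1.55) = 2.818×10^-2 mol kg⁻¹ atm⁻¹
pCO2 = [CO2*]/KH = 76.0×10^-6 / 2.818×10^-2 = 2.70×10^-3 atm = 2700 μatm

pCO2 = 2700 μatm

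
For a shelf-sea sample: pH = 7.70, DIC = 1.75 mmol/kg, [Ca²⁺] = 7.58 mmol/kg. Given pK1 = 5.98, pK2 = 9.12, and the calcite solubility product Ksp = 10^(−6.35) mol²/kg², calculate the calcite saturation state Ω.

Ω = 1.07

α₂ = 1 / (1 + [H⁺]/K2 + [H⁺]²/(K1K2)) = 1 / (1 + 10^+1.42 + 10^-0.30)
   = 1 / (1 + 26.303 + 0.50119) = 1/27.804 = 0.03597
[CO3²⁻] = α₂ × DIC = 0.03597 × 1.75 = 0.06294 mmol/kg
Ksp = 10^(−6.35) = 4.467×10^-7
Ω = [Ca²⁺][CO3²⁻]/Ksp = (7.58×10^-3)(6.294×10^-5) / 4.467×10^-7 = 1.07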